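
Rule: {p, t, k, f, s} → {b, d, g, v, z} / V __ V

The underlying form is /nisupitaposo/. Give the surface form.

/s/ is a voiceless obstruent between vowels /i/ and /u/, so it voices to [z].
/p/ is a voiceless obstruent between vowels /u/ and /i/, so it voices to [b].
/t/ is a voiceless obstruent between vowels /i/ and /a/, so it voices to [d].
/p/ is a voiceless obstruent between vowels /a/ and /o/, so it voices to [b].
/s/ is a voiceless obstruent between vowels /o/ and /o/, so it voices to [z].
Surface form: [nizubidabozo].

nizubidabozo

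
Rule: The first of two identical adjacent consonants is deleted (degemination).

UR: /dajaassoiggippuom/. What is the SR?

dajaasoigipuom

/ss/ is a geminate; the first /s/ deletes.
/gg/ is a geminate; the first /g/ deletes.
/pp/ is a geminate; the first /p/ deletes.
Surface form: [dajaasoigipuom].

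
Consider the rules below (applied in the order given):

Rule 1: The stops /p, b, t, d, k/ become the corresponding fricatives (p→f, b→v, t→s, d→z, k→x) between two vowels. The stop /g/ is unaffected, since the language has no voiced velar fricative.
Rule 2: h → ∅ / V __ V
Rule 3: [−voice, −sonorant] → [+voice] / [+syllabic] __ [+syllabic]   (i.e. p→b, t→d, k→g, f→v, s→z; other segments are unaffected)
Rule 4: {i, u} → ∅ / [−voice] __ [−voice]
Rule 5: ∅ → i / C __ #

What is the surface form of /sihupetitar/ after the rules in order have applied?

siuvezizari

Rule 1 (intervocalic spirantization): /p/ is a stop between vowels /u/ and /e/, so it spirantizes to the fricative [f]. /t/ is a stop between vowels /e/ and /i/, so it spirantizes to the fricative [s]. /t/ is a stop between vowels /i/ and /a/, so it spirantizes to the fricative [s]. /sihupetitar/ → sihufesisar.
Rule 2 (intervocalic h-deletion): /h/ occurs between vowels /i/ and /u/, so it deletes. /sihufesisar/ → siufesisar.
Rule 3 (intervocalic voicing): /f/ is a voiceless obstruent between vowels /u/ and /e/, so it voices to [v]. /s/ is a voiceless obstruent between vowels /e/ and /i/, so it voices to [z]. /s/ is a voiceless obstruent between vowels /i/ and /a/, so it voices to [z]. /siufesisar/ → siuvezizar.
Rule 4 (high vowel syncope): no segment meets the environment; /siuvezizar/ is unchanged.
Rule 5 (final i-epenthesis): the form ends in the consonant /r/, so [i] is inserted word-finally. /siuvezizar/ → siuvezizari.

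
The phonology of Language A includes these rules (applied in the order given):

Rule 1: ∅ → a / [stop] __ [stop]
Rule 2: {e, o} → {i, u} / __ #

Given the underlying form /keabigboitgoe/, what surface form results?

Rule 1 (stop-cluster a-epenthesis): /g/ and /b/ form a stop–stop cluster, so [a] is inserted between them. /t/ and /g/ form a stop–stop cluster, so [a] is inserted between them. /keabigboitgoe/ → keabigaboitagoe.
Rule 2 (final vowel raising): /e/ is a mid vowel in word-final position, so it raises to [i]. /keabigaboitagoe/ → keabigaboitagoi.

keabigaboitagoi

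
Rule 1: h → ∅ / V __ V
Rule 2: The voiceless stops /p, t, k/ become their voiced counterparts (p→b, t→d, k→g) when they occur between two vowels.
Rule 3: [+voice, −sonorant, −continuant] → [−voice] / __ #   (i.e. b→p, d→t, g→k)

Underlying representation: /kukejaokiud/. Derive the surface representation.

kugejaogiut

Rule 1 (intervocalic h-deletion): no segment meets the environment; /kukejaokiud/ is unchanged.
Rule 2 (intervocalic voicing): /k/ is a voiceless stop between vowels /u/ and /e/, so it voices to [g]. /k/ is a voiceless stop between vowels /o/ and /i/, so it voices to [g]. /kukejaokiud/ → kugejaogiud.
Rule 3 (final devoicing): /d/ is a voiced stop in word-final position, so it devoices to [t]. /kugejaogiud/ → kugejaogiut.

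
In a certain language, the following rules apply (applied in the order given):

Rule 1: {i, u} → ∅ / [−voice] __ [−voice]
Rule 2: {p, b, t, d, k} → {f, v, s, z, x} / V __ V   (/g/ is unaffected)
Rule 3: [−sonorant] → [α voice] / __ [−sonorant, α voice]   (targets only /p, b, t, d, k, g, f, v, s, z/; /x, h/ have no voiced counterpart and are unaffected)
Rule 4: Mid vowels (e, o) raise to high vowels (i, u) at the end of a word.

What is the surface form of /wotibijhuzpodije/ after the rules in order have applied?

Rule 1 (high vowel syncope): no segment meets the environment; /wotibijhuzpodije/ is unchanged.
Rule 2 (intervocalic spirantization): /t/ is a stop between vowels /o/ and /i/, so it spirantizes to the fricative [s]. /b/ is a stop between vowels /i/ and /i/, so it spirantizes to the fricative [v]. /d/ is a stop between vowels /o/ and /i/, so it spirantizes to the fricative [z]. /wotibijhuzpodije/ → wosivijhuzpozije.
Rule 3 (regressive voicing assimilation): /z/ precedes the voiceless obstruent /p/, so it devoices to [s] by assimilation. /wosivijhuzpozije/ → wosivijhuspozije.
Rule 4 (final vowel raising): /e/ is a mid vowel in word-final position, so it raises to [i]. /wosivijhuspozije/ → wosivijhuspoziji.

wosivijhuspoziji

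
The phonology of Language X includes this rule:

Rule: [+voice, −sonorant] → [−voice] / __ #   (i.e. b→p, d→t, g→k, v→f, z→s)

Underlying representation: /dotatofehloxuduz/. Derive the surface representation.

dotatofehloxudus

Scanning /dotatofehloxuduz/: /d/ at position 1 is not in the conditioning environment; /d/ at position 14 is not in the conditioning environment; /z/ is a voiced obstruent in word-final position, so it devoices to [s].
Result: [dotatofehloxudus].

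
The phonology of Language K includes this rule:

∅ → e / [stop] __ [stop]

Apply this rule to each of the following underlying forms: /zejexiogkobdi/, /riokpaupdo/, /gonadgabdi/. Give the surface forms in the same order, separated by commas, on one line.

zejexiogekobedi, riokepaupedo, gonadegabedi

/zejexiogkobdi/: /g/ and /k/ form a stop–stop cluster, so [e] is inserted between them. /b/ and /d/ form a stop–stop cluster, so [e] is inserted between them. → [zejexiogekobedi].
/riokpaupdo/: /k/ and /p/ form a stop–stop cluster, so [e] is inserted between them. /p/ and /d/ form a stop–stop cluster, so [e] is inserted between them. → [riokepaupedo].
/gonadgabdi/: /d/ and /g/ form a stop–stop cluster, so [e] is inserted between them. /b/ and /d/ form a stop–stop cluster, so [e] is inserted between them. → [gonadegabedi].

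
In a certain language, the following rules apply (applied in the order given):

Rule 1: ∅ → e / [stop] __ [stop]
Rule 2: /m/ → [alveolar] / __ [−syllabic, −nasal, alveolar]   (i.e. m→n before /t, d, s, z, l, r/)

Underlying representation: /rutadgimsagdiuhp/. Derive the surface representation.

Rule 1 (stop-cluster e-epenthesis): /d/ and /g/ form a stop–stop cluster, so [e] is inserted between them. /g/ and /d/ form a stop–stop cluster, so [e] is inserted between them. /rutadgimsagdiuhp/ → rutadegimsagediuhp.
Rule 2 (nasal place assimilation): /m/ precedes the alveolar consonant /s/, so it assimilates in place to [n]. /rutadegimsagediuhp/ → rutadeginsagediuhp.

rutadeginsagediuhp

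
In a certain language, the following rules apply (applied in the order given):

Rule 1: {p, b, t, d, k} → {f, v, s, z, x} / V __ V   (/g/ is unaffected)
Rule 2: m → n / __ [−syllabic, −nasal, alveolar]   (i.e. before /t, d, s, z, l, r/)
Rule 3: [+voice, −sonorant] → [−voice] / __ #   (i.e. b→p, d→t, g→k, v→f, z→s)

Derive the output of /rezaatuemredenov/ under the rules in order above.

rezaasuenrezenof

Rule 1 (intervocalic spirantization): /t/ is a stop between vowels /a/ and /u/, so it spirantizes to the fricative [s]. /d/ is a stop between vowels /e/ and /e/, so it spirantizes to the fricative [z]. /rezaatuemredenov/ → rezaasuemrezenov.
Rule 2 (nasal place assimilation): /m/ precedes the alveolar consonant /r/, so it assimilates in place to [n]. /rezaasuemrezenov/ → rezaasuenrezenov.
Rule 3 (final devoicing): /v/ is a voiced obstruent in word-final position, so it devoices to [f]. /rezaasuenrezenov/ → rezaasuenrezenof.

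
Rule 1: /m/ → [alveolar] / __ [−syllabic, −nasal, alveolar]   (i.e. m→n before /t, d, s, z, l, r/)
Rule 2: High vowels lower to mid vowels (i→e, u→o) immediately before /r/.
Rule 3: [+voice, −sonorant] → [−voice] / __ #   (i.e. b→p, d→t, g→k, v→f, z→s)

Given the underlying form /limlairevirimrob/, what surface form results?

linlaereverinrop

Rule 1 (nasal place assimilation): /m/ precedes the alveolar consonant /l/, so it assimilates in place to [n]. /m/ precedes the alveolar consonant /r/, so it assimilates in place to [n]. /limlairevirimrob/ → linlairevirinrob.
Rule 2 (pre-rhotic lowering): /i/ is a high vowel immediately before /r/, so it lowers to [e]. /i/ is a high vowel immediately before /r/, so it lowers to [e]. /linlairevirinrob/ → linlaereverinrob.
Rule 3 (final devoicing): /b/ is a voiced obstruent in word-final position, so it devoices to [p]. /linlaereverinrob/ → linlaereverinrop.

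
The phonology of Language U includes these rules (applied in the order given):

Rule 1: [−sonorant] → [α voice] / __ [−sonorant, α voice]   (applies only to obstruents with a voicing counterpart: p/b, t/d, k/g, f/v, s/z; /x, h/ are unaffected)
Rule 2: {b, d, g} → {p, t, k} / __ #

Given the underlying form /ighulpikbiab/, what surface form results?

ikhulpigbiap

Rule 1 (regressive voicing assimilation): /g/ precedes the voiceless obstruent /h/, so it devoices to [k] by assimilation. /k/ precedes the voiced obstruent /b/, so it voices to [g] by assimilation. /ighulpikbiab/ → ikhulpigbiab.
Rule 2 (final devoicing): /b/ is a voiced stop in word-final position, so it devoices to [p]. /ikhulpigbiab/ → ikhulpigbiap.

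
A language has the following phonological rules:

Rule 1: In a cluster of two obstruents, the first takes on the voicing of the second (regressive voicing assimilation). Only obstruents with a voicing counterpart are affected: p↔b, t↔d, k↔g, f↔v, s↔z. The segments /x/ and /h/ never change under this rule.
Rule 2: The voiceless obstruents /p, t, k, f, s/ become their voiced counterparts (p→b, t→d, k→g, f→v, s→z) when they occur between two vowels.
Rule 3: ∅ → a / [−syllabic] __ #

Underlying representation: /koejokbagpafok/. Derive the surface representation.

Rule 1 (regressive voicing assimilation): /k/ precedes the voiced obstruent /b/, so it voices to [g] by assimilation. /g/ precedes the voiceless obstruent /p/, so it devoices to [k] by assimilation. /koejokbagpafok/ → koejogbakpafok.
Rule 2 (intervocalic voicing): /f/ is a voiceless obstruent between vowels /a/ and /o/, so it voices to [v]. /koejogbakpafok/ → koejogbakpavok.
Rule 3 (final a-epenthesis): the form ends in the consonant /k/, so [a] is inserted word-finally. /koejogbakpavok/ → koejogbakpavoka.

koejogbakpavoka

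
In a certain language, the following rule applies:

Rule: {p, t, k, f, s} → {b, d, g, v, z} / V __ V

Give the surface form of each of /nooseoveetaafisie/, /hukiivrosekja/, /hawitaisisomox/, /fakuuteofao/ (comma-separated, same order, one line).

noozeoveedaavizie, hugiivrozekja, hawidaizizomox, faguudeovao

/nooseoveetaafisie/: /s/ is a voiceless obstruent between vowels /o/ and /e/, so it voices to [z]. /t/ is a voiceless obstruent between vowels /e/ and /a/, so it voices to [d]. /f/ is a voiceless obstruent between vowels /a/ and /i/, so it voices to [v]. /s/ is a voiceless obstruent between vowels /i/ and /i/, so it voices to [z]. → [noozeoveedaavizie].
/hukiivrosekja/: /k/ is a voiceless obstruent between vowels /u/ and /i/, so it voices to [g]. /s/ is a voiceless obstruent between vowels /o/ and /e/, so it voices to [z]. → [hugiivrozekja].
/hawitaisisomox/: /t/ is a voiceless obstruent between vowels /i/ and /a/, so it voices to [d]. /s/ is a voiceless obstruent between vowels /i/ and /i/, so it voices to [z]. /s/ is a voiceless obstruent between vowels /i/ and /o/, so it voices to [z]. → [hawidaizizomox].
/fakuuteofao/: /k/ is a voiceless obstruent between vowels /a/ and /u/, so it voices to [g]. /t/ is a voiceless obstruent between vowels /u/ and /e/, so it voices to [d]. /f/ is a voiceless obstruent between vowels /o/ and /a/, so it voices to [v]. → [faguudeovao].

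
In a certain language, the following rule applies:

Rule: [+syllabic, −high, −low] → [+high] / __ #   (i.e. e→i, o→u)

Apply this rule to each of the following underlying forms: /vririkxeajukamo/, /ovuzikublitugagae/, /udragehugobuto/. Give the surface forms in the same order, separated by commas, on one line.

/vririkxeajukamo/: /o/ is a mid vowel in word-final position, so it raises to [u]. → [vririkxeajukamu].
/ovuzikublitugagae/: /e/ is a mid vowel in word-final position, so it raises to [i]. → [ovuzikublitugagai].
/udragehugobuto/: /o/ is a mid vowel in word-final position, so it raises to [u]. → [udragehugobutu].

vririkxeajukamu, ovuzikublitugagai, udragehugobutu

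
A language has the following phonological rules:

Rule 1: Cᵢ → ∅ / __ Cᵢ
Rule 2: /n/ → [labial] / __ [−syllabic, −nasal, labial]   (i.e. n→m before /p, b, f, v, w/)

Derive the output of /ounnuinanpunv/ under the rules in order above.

ounuinampumv

Rule 1 (degemination): /nn/ is a geminate; the first /n/ deletes. /ounnuinanpunv/ → ounuinanpunv.
Rule 2 (nasal place assimilation): /n/ precedes the labial consonant /p/, so it assimilates in place to [m]. /n/ precedes the labial consonant /v/, so it assimilates in place to [m]. /ounuinanpunv/ → ounuinampumv.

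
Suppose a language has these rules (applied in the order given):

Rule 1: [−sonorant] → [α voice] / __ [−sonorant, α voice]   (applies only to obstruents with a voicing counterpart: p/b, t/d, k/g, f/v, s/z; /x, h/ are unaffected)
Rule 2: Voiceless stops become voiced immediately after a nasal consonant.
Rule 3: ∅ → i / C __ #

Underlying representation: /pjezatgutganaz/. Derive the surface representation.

Rule 1 (regressive voicing assimilation): /t/ precedes the voiced obstruent /g/, so it voices to [d] by assimilation. /t/ precedes the voiced obstruent /g/, so it voices to [d] by assimilation. /pjezatgutganaz/ → pjezadgudganaz.
Rule 2 (post-nasal voicing): no segment meets the environment; /pjezadgudganaz/ is unchanged.
Rule 3 (final i-epenthesis): the form ends in the consonant /z/, so [i] is inserted word-finally. /pjezadgudganaz/ → pjezadgudganazi.

pjezadgudganazi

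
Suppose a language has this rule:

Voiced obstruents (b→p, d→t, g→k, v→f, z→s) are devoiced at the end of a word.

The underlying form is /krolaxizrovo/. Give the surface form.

No segment of /krolaxizrovo/ meets the structural description of the rule, so the form surfaces unchanged.

krolaxizrovo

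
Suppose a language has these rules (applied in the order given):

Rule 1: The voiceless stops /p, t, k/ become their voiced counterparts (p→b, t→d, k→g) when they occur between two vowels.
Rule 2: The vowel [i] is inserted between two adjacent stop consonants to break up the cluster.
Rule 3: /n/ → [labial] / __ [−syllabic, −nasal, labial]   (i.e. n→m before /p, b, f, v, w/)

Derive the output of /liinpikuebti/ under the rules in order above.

Rule 1 (intervocalic voicing): /k/ is a voiceless stop between vowels /i/ and /u/, so it voices to [g]. /liinpikuebti/ → liinpiguebti.
Rule 2 (stop-cluster i-epenthesis): /b/ and /t/ form a stop–stop cluster, so [i] is inserted between them. /liinpiguebti/ → liinpiguebiti.
Rule 3 (nasal place assimilation): /n/ precedes the labial consonant /p/, so it assimilates in place to [m]. /liinpiguebiti/ → liimpiguebiti.

liimpiguebiti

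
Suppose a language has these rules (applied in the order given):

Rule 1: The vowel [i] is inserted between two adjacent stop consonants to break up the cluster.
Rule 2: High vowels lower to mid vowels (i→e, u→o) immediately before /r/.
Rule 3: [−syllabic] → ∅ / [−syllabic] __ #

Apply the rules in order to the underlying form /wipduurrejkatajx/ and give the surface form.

wipiduorrejkataj

Rule 1 (stop-cluster i-epenthesis): /p/ and /d/ form a stop–stop cluster, so [i] is inserted between them. /wipduurrejkatajx/ → wipiduurrejkatajx.
Rule 2 (pre-rhotic lowering): /u/ is a high vowel immediately before /r/, so it lowers to [o]. /wipiduurrejkatajx/ → wipiduorrejkatajx.
Rule 3 (final cluster simplification): /x/ is the second consonant of a word-final cluster /jx/, so it deletes. /wipiduorrejkatajx/ → wipiduorrejkataj.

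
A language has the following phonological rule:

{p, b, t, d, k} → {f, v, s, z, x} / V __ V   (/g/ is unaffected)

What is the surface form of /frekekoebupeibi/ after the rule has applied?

/k/ is a stop between vowels /e/ and /e/, so it spirantizes to the fricative [x].
/k/ is a stop between vowels /e/ and /o/, so it spirantizes to the fricative [x].
/b/ is a stop between vowels /e/ and /u/, so it spirantizes to the fricative [v].
/p/ is a stop between vowels /u/ and /e/, so it spirantizes to the fricative [f].
/b/ is a stop between vowels /i/ and /i/, so it spirantizes to the fricative [v].
Surface form: [frexexoevufeivi].

frexexoevufeivi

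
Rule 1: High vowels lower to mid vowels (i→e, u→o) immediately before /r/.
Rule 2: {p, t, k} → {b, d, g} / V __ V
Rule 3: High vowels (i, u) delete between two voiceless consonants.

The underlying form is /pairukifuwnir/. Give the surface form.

paerugifuwner

Rule 1 (pre-rhotic lowering): /i/ is a high vowel immediately before /r/, so it lowers to [e]. /i/ is a high vowel immediately before /r/, so it lowers to [e]. /pairukifuwnir/ → paerukifuwner.
Rule 2 (intervocalic voicing): /k/ is a voiceless stop between vowels /u/ and /i/, so it voices to [g]. /paerukifuwner/ → paerugifuwner.
Rule 3 (high vowel syncope): no segment meets the environment; /paerugifuwner/ is unchanged.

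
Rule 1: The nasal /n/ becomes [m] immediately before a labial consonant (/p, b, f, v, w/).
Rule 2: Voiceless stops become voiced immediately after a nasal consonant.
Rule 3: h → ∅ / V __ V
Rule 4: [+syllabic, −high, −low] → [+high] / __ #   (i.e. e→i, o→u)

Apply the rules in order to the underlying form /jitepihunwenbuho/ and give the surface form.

Rule 1 (nasal place assimilation): /n/ precedes the labial consonant /w/, so it assimilates in place to [m]. /n/ precedes the labial consonant /b/, so it assimilates in place to [m]. /jitepihunwenbuho/ → jitepihumwembuho.
Rule 2 (post-nasal voicing): no segment meets the environment; /jitepihumwembuho/ is unchanged.
Rule 3 (intervocalic h-deletion): /h/ occurs between vowels /i/ and /u/, so it deletes. /h/ occurs between vowels /u/ and /o/, so it deletes. /jitepihumwembuho/ → jitepiumwembuo.
Rule 4 (final vowel raising): /o/ is a mid vowel in word-final position, so it raises to [u]. /jitepiumwembuo/ → jitepiumwembuu.

jitepiumwembuu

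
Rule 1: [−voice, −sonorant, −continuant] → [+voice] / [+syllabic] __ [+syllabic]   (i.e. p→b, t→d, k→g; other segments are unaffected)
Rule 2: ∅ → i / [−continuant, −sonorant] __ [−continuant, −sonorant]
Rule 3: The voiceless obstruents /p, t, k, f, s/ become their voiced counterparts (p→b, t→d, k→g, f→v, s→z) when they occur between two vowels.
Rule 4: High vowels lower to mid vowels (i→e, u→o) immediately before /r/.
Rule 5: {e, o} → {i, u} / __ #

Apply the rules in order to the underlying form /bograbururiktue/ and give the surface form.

bograbororigidui

Rule 1 (intervocalic voicing): no segment meets the environment; /bograbururiktue/ is unchanged.
Rule 2 (stop-cluster i-epenthesis): /k/ and /t/ form a stop–stop cluster, so [i] is inserted between them. /bograbururiktue/ → bograbururikitue.
Rule 3 (intervocalic voicing): /k/ is a voiceless obstruent between vowels /i/ and /i/, so it voices to [g]. /t/ is a voiceless obstruent between vowels /i/ and /u/, so it voices to [d]. /bograbururikitue/ → bograbururigidue.
Rule 4 (pre-rhotic lowering): /u/ is a high vowel immediately before /r/, so it lowers to [o]. /u/ is a high vowel immediately before /r/, so it lowers to [o]. /bograbururigidue/ → bograbororigidue.
Rule 5 (final vowel raising): /e/ is a mid vowel in word-final position, so it raises to [i]. /bograbororigidue/ → bograbororigidui.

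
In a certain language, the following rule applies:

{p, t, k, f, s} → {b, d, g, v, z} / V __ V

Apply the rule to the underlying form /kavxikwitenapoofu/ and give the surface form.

kavxikwidenaboovu

/t/ is a voiceless obstruent between vowels /i/ and /e/, so it voices to [d].
/p/ is a voiceless obstruent between vowels /a/ and /o/, so it voices to [b].
/f/ is a voiceless obstruent between vowels /o/ and /u/, so it voices to [v].
Surface form: [kavxikwidenaboovu].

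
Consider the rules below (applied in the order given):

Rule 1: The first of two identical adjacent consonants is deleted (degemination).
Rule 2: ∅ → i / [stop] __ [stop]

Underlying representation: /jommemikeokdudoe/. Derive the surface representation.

jomemikeokidudoe

Rule 1 (degemination): /mm/ is a geminate; the first /m/ deletes. /jommemikeokdudoe/ → jomemikeokdudoe.
Rule 2 (stop-cluster i-epenthesis): /k/ and /d/ form a stop–stop cluster, so [i] is inserted between them. /jomemikeokdudoe/ → jomemikeokidudoe.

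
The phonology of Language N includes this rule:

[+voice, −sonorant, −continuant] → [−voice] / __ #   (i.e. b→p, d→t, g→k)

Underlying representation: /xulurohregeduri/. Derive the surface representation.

xulurohregeduri

No segment of /xulurohregeduri/ meets the structural description of the rule, so the form surfaces unchanged.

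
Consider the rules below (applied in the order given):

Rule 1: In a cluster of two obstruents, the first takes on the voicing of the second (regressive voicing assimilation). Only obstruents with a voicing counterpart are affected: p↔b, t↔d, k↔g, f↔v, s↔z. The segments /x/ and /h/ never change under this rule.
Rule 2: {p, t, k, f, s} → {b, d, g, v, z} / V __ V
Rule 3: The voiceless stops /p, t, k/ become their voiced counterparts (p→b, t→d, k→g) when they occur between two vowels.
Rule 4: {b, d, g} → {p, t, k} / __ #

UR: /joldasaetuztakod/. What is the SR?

Rule 1 (regressive voicing assimilation): /z/ precedes the voiceless obstruent /t/, so it devoices to [s] by assimilation. /joldasaetuztakod/ → joldasaetustakod.
Rule 2 (intervocalic voicing): /s/ is a voiceless obstruent between vowels /a/ and /a/, so it voices to [z]. /t/ is a voiceless obstruent between vowels /e/ and /u/, so it voices to [d]. /k/ is a voiceless obstruent between vowels /a/ and /o/, so it voices to [g]. /joldasaetustakod/ → joldazaedustagod.
Rule 3 (intervocalic voicing): no segment meets the environment; /joldazaedustagod/ is unchanged.
Rule 4 (final devoicing): /d/ is a voiced stop in word-final position, so it devoices to [t]. /joldazaedustagod/ → joldazaedustagot.

joldazaedustagot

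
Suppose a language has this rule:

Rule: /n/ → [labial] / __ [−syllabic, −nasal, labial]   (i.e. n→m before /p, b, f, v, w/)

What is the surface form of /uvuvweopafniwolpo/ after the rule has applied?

uvuvweopafniwolpo

No segment of /uvuvweopafniwolpo/ meets the structural description of the rule, so the form surfaces unchanged.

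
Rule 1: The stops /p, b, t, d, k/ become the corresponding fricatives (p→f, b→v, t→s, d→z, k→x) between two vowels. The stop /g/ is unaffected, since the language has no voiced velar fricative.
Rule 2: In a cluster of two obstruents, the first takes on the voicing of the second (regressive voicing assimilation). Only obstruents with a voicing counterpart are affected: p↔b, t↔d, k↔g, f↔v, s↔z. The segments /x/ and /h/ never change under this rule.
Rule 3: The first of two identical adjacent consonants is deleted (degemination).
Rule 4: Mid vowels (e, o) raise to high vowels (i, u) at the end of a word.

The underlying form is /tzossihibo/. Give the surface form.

Rule 1 (intervocalic spirantization): /b/ is a stop between vowels /i/ and /o/, so it spirantizes to the fricative [v]. /tzossihibo/ → tzossihivo.
Rule 2 (regressive voicing assimilation): /t/ precedes the voiced obstruent /z/, so it voices to [d] by assimilation. /tzossihivo/ → dzossihivo.
Rule 3 (degemination): /ss/ is a geminate; the first /s/ deletes. /dzossihivo/ → dzosihivo.
Rule 4 (final vowel raising): /o/ is a mid vowel in word-final position, so it raises to [u]. /dzosihivo/ → dzosihivu.

dzosihivu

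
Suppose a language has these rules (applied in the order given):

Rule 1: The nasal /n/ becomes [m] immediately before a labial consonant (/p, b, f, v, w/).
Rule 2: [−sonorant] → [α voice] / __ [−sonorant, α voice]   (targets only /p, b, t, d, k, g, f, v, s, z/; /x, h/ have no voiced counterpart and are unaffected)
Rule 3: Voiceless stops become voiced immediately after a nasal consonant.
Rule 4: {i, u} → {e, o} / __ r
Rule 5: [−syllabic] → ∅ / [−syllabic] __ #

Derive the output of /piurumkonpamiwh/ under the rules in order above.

Rule 1 (nasal place assimilation): /n/ precedes the labial consonant /p/, so it assimilates in place to [m]. /piurumkonpamiwh/ → piurumkompamiwh.
Rule 2 (regressive voicing assimilation): no segment meets the environment; /piurumkompamiwh/ is unchanged.
Rule 3 (post-nasal voicing): /k/ is a voiceless stop immediately after the nasal /m/, so it voices to [g]. /p/ is a voiceless stop immediately after the nasal /m/, so it voices to [b]. /piurumkompamiwh/ → piurumgombamiwh.
Rule 4 (pre-rhotic lowering): /u/ is a high vowel immediately before /r/, so it lowers to [o]. /piurumgombamiwh/ → piorumgombamiwh.
Rule 5 (final cluster simplification): /h/ is the second consonant of a word-final cluster /wh/, so it deletes. /piorumgombamiwh/ → piorumgombamiw.

piorumgombamiw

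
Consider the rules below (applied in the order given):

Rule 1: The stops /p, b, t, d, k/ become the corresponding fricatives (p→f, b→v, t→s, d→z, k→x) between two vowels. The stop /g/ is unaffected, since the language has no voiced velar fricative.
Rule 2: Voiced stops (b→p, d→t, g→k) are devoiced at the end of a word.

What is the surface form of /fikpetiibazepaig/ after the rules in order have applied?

Rule 1 (intervocalic spirantization): /t/ is a stop between vowels /e/ and /i/, so it spirantizes to the fricative [s]. /b/ is a stop between vowels /i/ and /a/, so it spirantizes to the fricative [v]. /p/ is a stop between vowels /e/ and /a/, so it spirantizes to the fricative [f]. /fikpetiibazepaig/ → fikpesiivazefaig.
Rule 2 (final devoicing): /g/ is a voiced stop in word-final position, so it devoices to [k]. /fikpesiivazefaig/ → fikpesiivazefaik.

fikpesiivazefaik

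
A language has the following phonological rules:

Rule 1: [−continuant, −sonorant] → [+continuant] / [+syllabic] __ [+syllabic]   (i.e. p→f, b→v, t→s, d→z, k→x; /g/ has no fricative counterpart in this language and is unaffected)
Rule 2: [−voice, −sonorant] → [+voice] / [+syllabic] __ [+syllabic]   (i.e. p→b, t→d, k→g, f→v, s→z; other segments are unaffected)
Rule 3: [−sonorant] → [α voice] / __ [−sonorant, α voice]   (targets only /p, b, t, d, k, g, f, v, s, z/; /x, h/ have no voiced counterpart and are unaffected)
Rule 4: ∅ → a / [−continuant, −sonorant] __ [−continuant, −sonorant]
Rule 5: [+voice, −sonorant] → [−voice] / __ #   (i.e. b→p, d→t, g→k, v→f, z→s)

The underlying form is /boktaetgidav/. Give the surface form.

bokataedagizaf

Rule 1 (intervocalic spirantization): /d/ is a stop between vowels /i/ and /a/, so it spirantizes to the fricative [z]. /boktaetgidav/ → boktaetgizav.
Rule 2 (intervocalic voicing): no segment meets the environment; /boktaetgizav/ is unchanged.
Rule 3 (regressive voicing assimilation): /t/ precedes the voiced obstruent /g/, so it voices to [d] by assimilation. /boktaetgizav/ → boktaedgizav.
Rule 4 (stop-cluster a-epenthesis): /k/ and /t/ form a stop–stop cluster, so [a] is inserted between them. /d/ and /g/ form a stop–stop cluster, so [a] is inserted between them. /boktaedgizav/ → bokataedagizav.
Rule 5 (final devoicing): /v/ is a voiced obstruent in word-final position, so it devoices to [f]. /bokataedagizav/ → bokataedagizaf.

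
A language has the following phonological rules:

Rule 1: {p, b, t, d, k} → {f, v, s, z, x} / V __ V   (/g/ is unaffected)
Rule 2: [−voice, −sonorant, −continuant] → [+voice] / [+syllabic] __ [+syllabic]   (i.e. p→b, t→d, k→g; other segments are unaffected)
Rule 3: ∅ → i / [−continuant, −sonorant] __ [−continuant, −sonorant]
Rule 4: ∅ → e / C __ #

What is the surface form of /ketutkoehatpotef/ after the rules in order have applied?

kesutikoehatiposefe

Rule 1 (intervocalic spirantization): /t/ is a stop between vowels /e/ and /u/, so it spirantizes to the fricative [s]. /t/ is a stop between vowels /o/ and /e/, so it spirantizes to the fricative [s]. /ketutkoehatpotef/ → kesutkoehatposef.
Rule 2 (intervocalic voicing): no segment meets the environment; /kesutkoehatposef/ is unchanged.
Rule 3 (stop-cluster i-epenthesis): /t/ and /k/ form a stop–stop cluster, so [i] is inserted between them. /t/ and /p/ form a stop–stop cluster, so [i] is inserted between them. /kesutkoehatposef/ → kesutikoehatiposef.
Rule 4 (final e-epenthesis): the form ends in the consonant /f/, so [e] is inserted word-finally. /kesutikoehatiposef/ → kesutikoehatiposefe.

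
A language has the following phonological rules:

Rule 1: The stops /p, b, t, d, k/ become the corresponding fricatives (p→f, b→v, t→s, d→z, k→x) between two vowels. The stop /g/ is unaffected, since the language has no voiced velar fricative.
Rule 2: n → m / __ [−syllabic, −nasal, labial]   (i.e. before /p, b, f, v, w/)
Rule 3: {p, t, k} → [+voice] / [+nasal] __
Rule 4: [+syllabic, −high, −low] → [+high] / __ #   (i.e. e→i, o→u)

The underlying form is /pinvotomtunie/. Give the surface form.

Rule 1 (intervocalic spirantization): /t/ is a stop between vowels /o/ and /o/, so it spirantizes to the fricative [s]. /pinvotomtunie/ → pinvosomtunie.
Rule 2 (nasal place assimilation): /n/ precedes the labial consonant /v/, so it assimilates in place to [m]. /pinvosomtunie/ → pimvosomtunie.
Rule 3 (post-nasal voicing): /t/ is a voiceless stop immediately after the nasal /m/, so it voices to [d]. /pimvosomtunie/ → pimvosomdunie.
Rule 4 (final vowel raising): /e/ is a mid vowel in word-final position, so it raises to [i]. /pimvosomdunie/ → pimvosomdunii.

pimvosomdunii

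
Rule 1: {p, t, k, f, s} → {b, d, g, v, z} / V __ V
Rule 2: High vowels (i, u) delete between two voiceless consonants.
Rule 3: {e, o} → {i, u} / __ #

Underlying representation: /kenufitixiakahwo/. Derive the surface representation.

Rule 1 (intervocalic voicing): /f/ is a voiceless obstruent between vowels /u/ and /i/, so it voices to [v]. /t/ is a voiceless obstruent between vowels /i/ and /i/, so it voices to [d]. /k/ is a voiceless obstruent between vowels /a/ and /a/, so it voices to [g]. /kenufitixiakahwo/ → kenuvidixiagahwo.
Rule 2 (high vowel syncope): no segment meets the environment; /kenuvidixiagahwo/ is unchanged.
Rule 3 (final vowel raising): /o/ is a mid vowel in word-final position, so it raises to [u]. /kenuvidixiagahwo/ → kenuvidixiagahwu.

kenuvidixiagahwu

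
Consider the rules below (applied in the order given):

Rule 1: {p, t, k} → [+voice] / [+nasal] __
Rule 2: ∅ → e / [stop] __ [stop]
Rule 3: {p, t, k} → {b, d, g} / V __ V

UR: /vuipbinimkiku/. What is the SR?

Rule 1 (post-nasal voicing): /k/ is a voiceless stop immediately after the nasal /m/, so it voices to [g]. /vuipbinimkiku/ → vuipbinimgiku.
Rule 2 (stop-cluster e-epenthesis): /p/ and /b/ form a stop–stop cluster, so [e] is inserted between them. /vuipbinimgiku/ → vuipebinimgiku.
Rule 3 (intervocalic voicing): /p/ is a voiceless stop between vowels /i/ and /e/, so it voices to [b]. /k/ is a voiceless stop between vowels /i/ and /u/, so it voices to [g]. /vuipebinimgiku/ → vuibebinimgigu.

vuibebinimgigu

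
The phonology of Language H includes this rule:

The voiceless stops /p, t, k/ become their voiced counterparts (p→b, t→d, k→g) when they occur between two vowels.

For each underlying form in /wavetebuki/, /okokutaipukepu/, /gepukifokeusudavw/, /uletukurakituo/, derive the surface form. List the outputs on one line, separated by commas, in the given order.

/wavetebuki/: /t/ is a voiceless stop between vowels /e/ and /e/, so it voices to [d]. /k/ is a voiceless stop between vowels /u/ and /i/, so it voices to [g]. → [wavedebugi].
/okokutaipukepu/: /k/ is a voiceless stop between vowels /o/ and /o/, so it voices to [g]. /k/ is a voiceless stop between vowels /o/ and /u/, so it voices to [g]. /t/ is a voiceless stop between vowels /u/ and /a/, so it voices to [d]. /p/ is a voiceless stop between vowels /i/ and /u/, so it voices to [b]. /k/ is a voiceless stop between vowels /u/ and /e/, so it voices to [g]. /p/ is a voiceless stop between vowels /e/ and /u/, so it voices to [b]. → [ogogudaibugebu].
/gepukifokeusudavw/: /p/ is a voiceless stop between vowels /e/ and /u/, so it voices to [b]. /k/ is a voiceless stop between vowels /u/ and /i/, so it voices to [g]. /k/ is a voiceless stop between vowels /o/ and /e/, so it voices to [g]. → [gebugifogeusudavw].
/uletukurakituo/: /t/ is a voiceless stop between vowels /e/ and /u/, so it voices to [d]. /k/ is a voiceless stop between vowels /u/ and /u/, so it voices to [g]. /k/ is a voiceless stop between vowels /a/ and /i/, so it voices to [g]. /t/ is a voiceless stop between vowels /i/ and /u/, so it voices to [d]. → [uleduguragiduo].

wavedebugi, ogogudaibugebu, gebugifogeusudavw, uleduguragiduo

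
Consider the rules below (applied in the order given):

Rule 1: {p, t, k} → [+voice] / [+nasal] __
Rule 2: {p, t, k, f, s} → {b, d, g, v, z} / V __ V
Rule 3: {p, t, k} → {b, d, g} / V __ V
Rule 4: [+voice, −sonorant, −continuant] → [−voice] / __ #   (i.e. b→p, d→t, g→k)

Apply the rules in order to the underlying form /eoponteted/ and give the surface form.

eobondedet

Rule 1 (post-nasal voicing): /t/ is a voiceless stop immediately after the nasal /n/, so it voices to [d]. /eoponteted/ → eopondeted.
Rule 2 (intervocalic voicing): /p/ is a voiceless obstruent between vowels /o/ and /o/, so it voices to [b]. /t/ is a voiceless obstruent between vowels /e/ and /e/, so it voices to [d]. /eopondeted/ → eobondeded.
Rule 3 (intervocalic voicing): no segment meets the environment; /eobondeded/ is unchanged.
Rule 4 (final devoicing): /d/ is a voiced stop in word-final position, so it devoices to [t]. /eobondeded/ → eobondedet.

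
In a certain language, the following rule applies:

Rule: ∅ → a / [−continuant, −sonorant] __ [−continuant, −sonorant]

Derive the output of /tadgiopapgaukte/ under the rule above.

tadagiopapagaukate

/d/ and /g/ form a stop–stop cluster, so [a] is inserted between them.
/p/ and /g/ form a stop–stop cluster, so [a] is inserted between them.
/k/ and /t/ form a stop–stop cluster, so [a] is inserted between them.
Surface form: [tadagiopapagaukate].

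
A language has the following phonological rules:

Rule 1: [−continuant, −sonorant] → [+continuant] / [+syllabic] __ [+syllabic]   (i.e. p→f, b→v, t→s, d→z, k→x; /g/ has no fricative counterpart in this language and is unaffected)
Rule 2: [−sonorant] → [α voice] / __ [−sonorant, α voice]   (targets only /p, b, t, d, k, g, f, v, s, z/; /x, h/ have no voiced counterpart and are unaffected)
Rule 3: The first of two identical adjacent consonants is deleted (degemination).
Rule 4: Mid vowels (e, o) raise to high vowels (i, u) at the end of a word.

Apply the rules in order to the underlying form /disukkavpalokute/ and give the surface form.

Rule 1 (intervocalic spirantization): /k/ is a stop between vowels /o/ and /u/, so it spirantizes to the fricative [x]. /t/ is a stop between vowels /u/ and /e/, so it spirantizes to the fricative [s]. /disukkavpalokute/ → disukkavpaloxuse.
Rule 2 (regressive voicing assimilation): /v/ precedes the voiceless obstruent /p/, so it devoices to [f] by assimilation. /disukkavpaloxuse/ → disukkafpaloxuse.
Rule 3 (degemination): /kk/ is a geminate; the first /k/ deletes. /disukkafpaloxuse/ → disukafpaloxuse.
Rule 4 (final vowel raising): /e/ is a mid vowel in word-final position, so it raises to [i]. /disukafpaloxuse/ → disukafpaloxusi.

disukafpaloxusi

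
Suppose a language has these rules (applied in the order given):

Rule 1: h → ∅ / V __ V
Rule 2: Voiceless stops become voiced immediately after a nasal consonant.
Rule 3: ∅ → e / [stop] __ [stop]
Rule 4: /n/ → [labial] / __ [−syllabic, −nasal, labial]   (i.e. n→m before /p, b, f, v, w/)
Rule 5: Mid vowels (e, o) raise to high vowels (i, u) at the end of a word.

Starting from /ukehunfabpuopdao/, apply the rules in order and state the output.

ukeumfabepuopedau

Rule 1 (intervocalic h-deletion): /h/ occurs between vowels /e/ and /u/, so it deletes. /ukehunfabpuopdao/ → ukeunfabpuopdao.
Rule 2 (post-nasal voicing): no segment meets the environment; /ukeunfabpuopdao/ is unchanged.
Rule 3 (stop-cluster e-epenthesis): /b/ and /p/ form a stop–stop cluster, so [e] is inserted between them. /p/ and /d/ form a stop–stop cluster, so [e] is inserted between them. /ukeunfabpuopdao/ → ukeunfabepuopedao.
Rule 4 (nasal place assimilation): /n/ precedes the labial consonant /f/, so it assimilates in place to [m]. /ukeunfabepuopedao/ → ukeumfabepuopedao.
Rule 5 (final vowel raising): /o/ is a mid vowel in word-final position, so it raises to [u]. /ukeumfabepuopedao/ → ukeumfabepuopedau.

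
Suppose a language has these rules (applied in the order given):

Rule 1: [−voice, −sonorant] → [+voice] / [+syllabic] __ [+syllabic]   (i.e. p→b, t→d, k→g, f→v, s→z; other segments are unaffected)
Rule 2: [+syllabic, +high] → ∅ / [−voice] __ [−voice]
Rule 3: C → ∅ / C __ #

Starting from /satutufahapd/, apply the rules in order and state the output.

saduduvahap

Rule 1 (intervocalic voicing): /t/ is a voiceless obstruent between vowels /a/ and /u/, so it voices to [d]. /t/ is a voiceless obstruent between vowels /u/ and /u/, so it voices to [d]. /f/ is a voiceless obstruent between vowels /u/ and /a/, so it voices to [v]. /satutufahapd/ → saduduvahapd.
Rule 2 (high vowel syncope): no segment meets the environment; /saduduvahapd/ is unchanged.
Rule 3 (final cluster simplification): /d/ is the second consonant of a word-final cluster /pd/, so it deletes. /saduduvahapd/ → saduduvahap.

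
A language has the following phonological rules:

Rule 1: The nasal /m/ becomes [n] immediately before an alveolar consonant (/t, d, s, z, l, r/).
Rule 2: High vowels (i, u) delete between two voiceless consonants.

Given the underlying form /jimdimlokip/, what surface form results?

jindinlokp

Rule 1 (nasal place assimilation): /m/ precedes the alveolar consonant /d/, so it assimilates in place to [n]. /m/ precedes the alveolar consonant /l/, so it assimilates in place to [n]. /jimdimlokip/ → jindinlokip.
Rule 2 (high vowel syncope): /i/ is a high vowel flanked by voiceless consonants /k/ and /p/, so it deletes. /jindinlokip/ → jindinlokp.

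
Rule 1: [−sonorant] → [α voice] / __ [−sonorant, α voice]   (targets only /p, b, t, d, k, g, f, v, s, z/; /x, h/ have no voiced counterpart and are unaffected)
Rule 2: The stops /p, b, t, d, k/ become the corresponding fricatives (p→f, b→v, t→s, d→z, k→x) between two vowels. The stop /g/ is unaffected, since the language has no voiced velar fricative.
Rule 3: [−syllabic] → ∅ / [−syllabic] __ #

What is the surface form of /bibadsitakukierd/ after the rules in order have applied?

Rule 1 (regressive voicing assimilation): /d/ precedes the voiceless obstruent /s/, so it devoices to [t] by assimilation. /bibadsitakukierd/ → bibatsitakukierd.
Rule 2 (intervocalic spirantization): /b/ is a stop between vowels /i/ and /a/, so it spirantizes to the fricative [v]. /t/ is a stop between vowels /i/ and /a/, so it spirantizes to the fricative [s]. /k/ is a stop between vowels /a/ and /u/, so it spirantizes to the fricative [x]. /k/ is a stop between vowels /u/ and /i/, so it spirantizes to the fricative [x]. /bibatsitakukierd/ → bivatsisaxuxierd.
Rule 3 (final cluster simplification): /d/ is the second consonant of a word-final cluster /rd/, so it deletes. /bivatsisaxuxierd/ → bivatsisaxuxier.

bivatsisaxuxier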